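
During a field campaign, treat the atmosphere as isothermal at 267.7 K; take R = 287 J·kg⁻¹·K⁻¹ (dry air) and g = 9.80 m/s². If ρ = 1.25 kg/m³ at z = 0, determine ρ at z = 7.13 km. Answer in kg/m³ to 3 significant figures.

Scale height: H = RT/g = 287 × 267.7 / 9.80 = 7839.8 m.
In an isothermal atmosphere, density decays like pressure: ρ = ρ₀ exp(−z/H).
z/H = 7130.0/7839.8 = 0.90946; exp(−0.90946) = 0.40274.
ρ = 1.25 × 0.40274 = 0.50343 kg/m³.

ρ ≈ 0.503 kg/m³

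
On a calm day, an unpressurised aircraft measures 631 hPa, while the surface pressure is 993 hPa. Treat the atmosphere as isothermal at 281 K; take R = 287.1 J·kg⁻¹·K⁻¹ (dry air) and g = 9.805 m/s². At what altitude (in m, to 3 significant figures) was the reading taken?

z ≈ 3730 m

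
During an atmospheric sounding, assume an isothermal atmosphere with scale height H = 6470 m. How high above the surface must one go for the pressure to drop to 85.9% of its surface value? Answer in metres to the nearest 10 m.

Set P/P₀ = exp(−z/H) = 0.859, so z = −H ln(0.859).
−ln(0.859) = 0.15199; z = 6470.0 × 0.15199 = 983.38 m.

z ≈ 980 m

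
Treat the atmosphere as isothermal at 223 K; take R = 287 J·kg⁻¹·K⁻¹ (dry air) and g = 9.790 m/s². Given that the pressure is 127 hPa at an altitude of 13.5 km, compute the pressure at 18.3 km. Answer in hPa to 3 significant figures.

P ≈ 60.9 hPa

Scale height: H = RT/g = 287 × 223 / 9.790 = 6537.4 m.
Between two levels, P₂ = P₁ exp(−Δz/H) with Δz = z₂ − z₁.
Δz = 18300 − 13500 = 4800.0 m; Δz/H = 4800.0/6537.4 = 0.73424.
P₂ = 127 × exp(−0.73424) = 127 × 0.47987 = 60.943 hPa.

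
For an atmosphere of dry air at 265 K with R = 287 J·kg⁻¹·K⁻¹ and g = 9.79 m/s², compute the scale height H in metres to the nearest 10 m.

H ≈ 7770 m

The scale height of an isothermal atmosphere is H = RT/g.
H = 287 × 265 / 9.79 = 76055/9.79 = 7768.6 m.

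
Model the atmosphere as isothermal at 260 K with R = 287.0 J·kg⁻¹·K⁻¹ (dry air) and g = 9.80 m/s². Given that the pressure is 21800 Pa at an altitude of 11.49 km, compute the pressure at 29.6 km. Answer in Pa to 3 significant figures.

P ≈ 2020 Pa

Scale height: H = RT/g = 287.0 × 260 / 9.80 = 7614.3 m.
Between two levels, P₂ = P₁ exp(−Δz/H) with Δz = z₂ − z₁.
Δz = 29600 − 11490 = 18110 m; Δz/H = 18110/7614.3 = 2.3784.
P₂ = 21800 × exp(−2.3784) = 21800 × 0.092699 = 2020.8 Pa.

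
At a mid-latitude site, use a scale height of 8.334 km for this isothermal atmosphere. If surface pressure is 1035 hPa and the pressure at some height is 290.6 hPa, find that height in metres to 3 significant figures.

z ≈ 10600 m

Invert the barometric formula: z = H ln(P₀/P).
P₀/P = 1035/290.6 = 3.5616; ln(3.5616) = 1.2702.
z = 8334.0 × 1.2702 = 10586 m.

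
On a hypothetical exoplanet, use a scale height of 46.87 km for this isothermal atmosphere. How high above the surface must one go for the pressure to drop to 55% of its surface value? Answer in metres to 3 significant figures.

Set P/P₀ = exp(−z/H) = 0.55, so z = −H ln(0.55).
−ln(0.55) = 0.59784; z = 46870 × 0.59784 = 28021 m.

z ≈ 28000 m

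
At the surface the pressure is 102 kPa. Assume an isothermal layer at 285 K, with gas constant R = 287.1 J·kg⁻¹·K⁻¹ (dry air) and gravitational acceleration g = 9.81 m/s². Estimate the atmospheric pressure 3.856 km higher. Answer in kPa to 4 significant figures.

P ≈ 64.24 kPa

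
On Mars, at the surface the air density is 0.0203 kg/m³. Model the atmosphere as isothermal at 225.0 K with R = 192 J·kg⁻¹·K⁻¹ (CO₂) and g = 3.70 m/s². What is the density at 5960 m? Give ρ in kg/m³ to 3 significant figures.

Scale height: H = RT/g = 192 × 225.0 / 3.70 = 11676 m.
In an isothermal atmosphere, density decays like pressure: ρ = ρ₀ exp(−z/H).
z/H = 5960.0/11676 = 0.51045; exp(−0.51045) = 0.60023.
ρ = 0.0203 × 0.60023 = 0.012185 kg/m³.

ρ ≈ 0.0122 kg/m³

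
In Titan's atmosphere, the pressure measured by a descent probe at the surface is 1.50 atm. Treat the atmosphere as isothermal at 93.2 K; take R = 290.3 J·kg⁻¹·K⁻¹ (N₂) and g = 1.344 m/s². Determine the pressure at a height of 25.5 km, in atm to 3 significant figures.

P ≈ 0.423 atm

Scale height: H = RT/g = 290.3 × 93.2 / 1.344 = 20131 m.
Barometric formula: P = P₀ exp(−z/H).
z/H = 25500/20131 = 1.2667; exp(−1.2667) = 0.28176.
P = 1.50 × 0.28176 = 0.42264 atm.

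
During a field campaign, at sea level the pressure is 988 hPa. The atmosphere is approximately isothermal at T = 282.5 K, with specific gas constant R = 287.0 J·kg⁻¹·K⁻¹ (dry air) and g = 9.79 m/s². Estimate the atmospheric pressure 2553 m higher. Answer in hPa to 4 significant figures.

Scale height: H = RT/g = 287.0 × 282.5 / 9.79 = 8281.7 m.
Barometric formula: P = P₀ exp(−z/H).
z/H = 2553.0/8281.7 = 0.30827; exp(−0.30827) = 0.73472.
P = 988 × 0.73472 = 725.90 hPa.

P ≈ 725.9 hPa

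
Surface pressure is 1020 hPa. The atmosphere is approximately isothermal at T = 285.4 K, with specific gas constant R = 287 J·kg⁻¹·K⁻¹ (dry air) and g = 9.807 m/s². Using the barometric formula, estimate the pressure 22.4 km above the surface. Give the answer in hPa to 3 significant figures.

P ≈ 69.8 hPa

Scale height: H = RT/g = 287 × 285.4 / 9.807 = 8352.2 m.
Barometric formula: P = P₀ exp(−z/H).
z/H = 22400/8352.2 = 2.6819; exp(−2.6819) = 0.068433.
P = 1020 × 0.068433 = 69.802 hPa.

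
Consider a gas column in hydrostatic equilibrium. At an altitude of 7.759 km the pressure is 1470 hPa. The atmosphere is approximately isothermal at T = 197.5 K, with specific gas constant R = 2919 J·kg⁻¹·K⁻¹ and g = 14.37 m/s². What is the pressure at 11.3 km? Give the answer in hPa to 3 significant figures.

Scale height: H = RT/g = 2919 × 197.5 / 14.37 = 40118 m.
Between two levels, P₂ = P₁ exp(−Δz/H) with Δz = z₂ − z₁.
Δz = 11300 − 7759.0 = 3541.0 m; Δz/H = 3541.0/40118 = 0.088265.
P₂ = 1470 × exp(−0.088265) = 1470 × 0.91552 = 1345.8 hPa.

P ≈ 1350 hPa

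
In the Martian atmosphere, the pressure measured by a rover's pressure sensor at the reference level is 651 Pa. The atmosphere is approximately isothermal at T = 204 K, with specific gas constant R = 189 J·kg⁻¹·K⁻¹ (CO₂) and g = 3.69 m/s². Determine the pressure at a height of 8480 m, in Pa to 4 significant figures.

P ≈ 289.1 Pa

Scale height: H = RT/g = 189 × 204 / 3.69 = 10449 m.
Barometric formula: P = P₀ exp(−z/H).
z/H = 8480.0/10449 = 0.81156; exp(−0.81156) = 0.44416.
P = 651 × 0.44416 = 289.15 Pa.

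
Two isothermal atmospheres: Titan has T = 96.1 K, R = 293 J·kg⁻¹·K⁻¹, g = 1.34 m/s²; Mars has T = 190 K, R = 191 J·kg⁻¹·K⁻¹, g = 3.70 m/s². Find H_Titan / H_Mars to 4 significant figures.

H_Titan/H_Mars ≈ 2.142

H = RT/g for each body.
H_Titan = 293 × 96.1 / 1.34 = 21013 m.
H_Mars = 191 × 190 / 3.70 = 9808.1 m.
H_Titan/H_Mars = 21013/9808.1 = 2.1424.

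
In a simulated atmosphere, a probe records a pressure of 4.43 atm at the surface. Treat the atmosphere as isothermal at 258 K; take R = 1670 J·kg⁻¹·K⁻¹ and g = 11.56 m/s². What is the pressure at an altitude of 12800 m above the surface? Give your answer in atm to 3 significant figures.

P ≈ 3.14 atm

Scale height: H = RT/g = 1670 × 258 / 11.56 = 37272 m.
Barometric formula: P = P₀ exp(−z/H).
z/H = 12800/37272 = 0.34342; exp(−0.34342) = 0.70934.
P = 4.43 × 0.70934 = 3.1424 atm.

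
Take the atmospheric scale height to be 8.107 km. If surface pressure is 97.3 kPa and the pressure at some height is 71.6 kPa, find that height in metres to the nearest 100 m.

Invert the barometric formula: z = H ln(P₀/P).
P₀/P = 97.3/71.6 = 1.3589; ln(1.3589) = 0.30668.
z = 8107.0 × 0.30668 = 2486.3 m.

z ≈ 2500 m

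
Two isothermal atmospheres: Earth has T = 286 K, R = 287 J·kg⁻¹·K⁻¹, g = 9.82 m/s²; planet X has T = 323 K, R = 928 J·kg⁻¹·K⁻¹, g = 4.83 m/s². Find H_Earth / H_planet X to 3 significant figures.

H = RT/g for each body.
H_Earth = 287 × 286 / 9.82 = 8358.7 m.
H_planet X = 928 × 323 / 4.83 = 62059 m.
H_Earth/H_planet X = 8358.7/62059 = 0.13469.

H_Earth/H_planet X ≈ 0.135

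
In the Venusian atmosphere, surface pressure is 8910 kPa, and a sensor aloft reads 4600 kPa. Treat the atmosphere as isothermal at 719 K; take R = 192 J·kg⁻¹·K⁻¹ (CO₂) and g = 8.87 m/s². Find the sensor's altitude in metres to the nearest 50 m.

Scale height: H = RT/g = 192 × 719 / 8.87 = 15563 m.
Invert the barometric formula: z = H ln(P₀/P).
P₀/P = 8910/4600 = 1.9370; ln(1.9370) = 0.66114.
z = 15563 × 0.66114 = 10289 m.

z ≈ 10300 m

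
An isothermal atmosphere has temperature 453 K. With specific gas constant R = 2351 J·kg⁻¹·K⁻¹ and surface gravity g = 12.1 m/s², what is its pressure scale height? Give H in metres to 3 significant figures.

H ≈ 88000 m

The scale height of an isothermal atmosphere is H = RT/g.
H = 2351 × 453 / 12.1 = 1065000/12.1 = 88017 m.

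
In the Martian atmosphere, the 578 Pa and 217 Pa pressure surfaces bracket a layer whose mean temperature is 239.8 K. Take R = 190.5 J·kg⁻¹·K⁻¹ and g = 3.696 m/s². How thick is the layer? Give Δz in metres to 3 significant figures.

Hypsometric equation: Δz = (R T̄/g) ln(P₁/P₂).
R T̄/g = 190.5 × 239.8 / 3.696 = 12360 m.
ln(578/217) = ln(2.6636) = 0.97968.
Δz = 12360 × 0.97968 = 12109 m.

Δz ≈ 12100 m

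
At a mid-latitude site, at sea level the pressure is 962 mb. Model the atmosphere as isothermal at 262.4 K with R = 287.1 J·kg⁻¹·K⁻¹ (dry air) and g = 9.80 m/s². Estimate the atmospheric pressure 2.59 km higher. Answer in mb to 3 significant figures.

Scale height: H = RT/g = 287.1 × 262.4 / 9.80 = 7687.2 m.
Barometric formula: P = P₀ exp(−z/H).
z/H = 2590.0/7687.2 = 0.33692; exp(−0.33692) = 0.71397.
P = 962 × 0.71397 = 686.84 mb.

P ≈ 687 mb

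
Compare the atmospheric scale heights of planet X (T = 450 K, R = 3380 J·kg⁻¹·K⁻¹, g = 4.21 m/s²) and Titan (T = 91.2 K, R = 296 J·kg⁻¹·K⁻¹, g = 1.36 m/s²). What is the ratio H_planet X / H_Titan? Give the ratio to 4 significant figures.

H = RT/g for each body.
H_planet X = 3380 × 450 / 4.21 = 361280 m.
H_Titan = 296 × 91.2 / 1.36 = 19849 m.
H_planet X/H_Titan = 361280/19849 = 18.201.

H_planet X/H_Titan ≈ 18.20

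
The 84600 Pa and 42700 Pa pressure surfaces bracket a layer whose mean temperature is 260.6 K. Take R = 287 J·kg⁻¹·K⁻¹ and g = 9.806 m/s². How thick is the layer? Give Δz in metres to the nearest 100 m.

Δz ≈ 5200 m

Hypsometric equation: Δz = (R T̄/g) ln(P₁/P₂).
R T̄/g = 287 × 260.6 / 9.806 = 7627.2 m.
ln(84600/42700) = ln(1.9813) = 0.68375.
Δz = 7627.2 × 0.68375 = 5215.1 m.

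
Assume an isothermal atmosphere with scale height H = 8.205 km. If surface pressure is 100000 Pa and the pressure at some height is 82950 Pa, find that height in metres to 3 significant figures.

z ≈ 1530 m

Invert the barometric formula: z = H ln(P₀/P).
P₀/P = 100000/82950 = 1.2055; ln(1.2055) = 0.18689.
z = 8205.0 × 0.18689 = 1533.4 m.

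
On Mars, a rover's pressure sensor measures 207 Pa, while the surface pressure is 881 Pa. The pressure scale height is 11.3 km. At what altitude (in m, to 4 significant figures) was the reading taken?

Invert the barometric formula: z = H ln(P₀/P).
P₀/P = 881/207 = 4.2560; ln(4.2560) = 1.4483.
z = 11300 × 1.4483 = 16366 m.

z ≈ 16370 m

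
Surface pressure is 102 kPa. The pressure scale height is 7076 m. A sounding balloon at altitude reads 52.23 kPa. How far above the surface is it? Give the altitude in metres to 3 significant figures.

Invert the barometric formula: z = H ln(P₀/P).
P₀/P = 102/52.23 = 1.9529; ln(1.9529) = 0.66932.
z = 7076.0 × 0.66932 = 4736.1 m.

z ≈ 4740 m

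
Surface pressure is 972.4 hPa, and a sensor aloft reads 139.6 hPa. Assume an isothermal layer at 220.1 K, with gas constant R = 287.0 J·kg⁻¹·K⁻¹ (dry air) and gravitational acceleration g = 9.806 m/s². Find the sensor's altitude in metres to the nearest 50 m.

z ≈ 12500 m

Scale height: H = RT/g = 287.0 × 220.1 / 9.806 = 6441.8 m.
Invert the barometric formula: z = H ln(P₀/P).
P₀/P = 972.4/139.6 = 6.9656; ln(6.9656) = 1.9410.
z = 6441.8 × 1.9410 = 12504 m.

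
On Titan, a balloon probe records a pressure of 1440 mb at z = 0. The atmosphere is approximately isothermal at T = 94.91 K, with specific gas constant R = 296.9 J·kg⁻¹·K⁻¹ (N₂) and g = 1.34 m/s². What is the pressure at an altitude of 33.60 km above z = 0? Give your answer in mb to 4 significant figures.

P ≈ 291.4 mb

Scale height: H = RT/g = 296.9 × 94.91 / 1.34 = 21029 m.
Barometric formula: P = P₀ exp(−z/H).
z/H = 33600/21029 = 1.5978; exp(−1.5978) = 0.20234.
P = 1440 × 0.20234 = 291.37 mb.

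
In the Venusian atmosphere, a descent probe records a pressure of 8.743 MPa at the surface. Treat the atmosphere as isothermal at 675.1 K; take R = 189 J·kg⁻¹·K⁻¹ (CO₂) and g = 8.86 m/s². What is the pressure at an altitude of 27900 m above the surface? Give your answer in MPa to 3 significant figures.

Scale height: H = RT/g = 189 × 675.1 / 8.86 = 14401 m.
Barometric formula: P = P₀ exp(−z/H).
z/H = 27900/14401 = 1.9374; exp(−1.9374) = 0.14408.
P = 8.743 × 0.14408 = 1.2597 MPa.

P ≈ 1.26 MPa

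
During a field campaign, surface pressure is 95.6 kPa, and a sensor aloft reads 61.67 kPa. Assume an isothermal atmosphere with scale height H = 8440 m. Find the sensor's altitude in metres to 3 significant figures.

z ≈ 3700 m

Invert the barometric formula: z = H ln(P₀/P).
P₀/P = 95.6/61.67 = 1.5502; ln(1.5502) = 0.43838.
z = 8440.0 × 0.43838 = 3699.9 m.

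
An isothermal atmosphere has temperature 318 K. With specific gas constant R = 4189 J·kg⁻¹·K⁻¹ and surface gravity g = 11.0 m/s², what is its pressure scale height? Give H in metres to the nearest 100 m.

The scale height of an isothermal atmosphere is H = RT/g.
H = 4189 × 318 / 11.0 = 1332100/11.0 = 121100 m.

H ≈ 121100 m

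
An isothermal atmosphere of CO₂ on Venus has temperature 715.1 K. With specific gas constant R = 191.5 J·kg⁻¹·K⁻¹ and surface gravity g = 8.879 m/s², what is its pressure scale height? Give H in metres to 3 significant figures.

H ≈ 15400 m

The scale height of an isothermal atmosphere is H = RT/g.
H = 191.5 × 715.1 / 8.879 = 136940/8.879 = 15423 m.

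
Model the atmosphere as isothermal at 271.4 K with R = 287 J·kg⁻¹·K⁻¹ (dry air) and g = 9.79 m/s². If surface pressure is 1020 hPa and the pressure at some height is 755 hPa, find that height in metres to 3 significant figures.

z ≈ 2390 m

Scale height: H = RT/g = 287 × 271.4 / 9.79 = 7956.3 m.
Invert the barometric formula: z = H ln(P₀/P).
P₀/P = 1020/755 = 1.3510; ln(1.3510) = 0.30085.
z = 7956.3 × 0.30085 = 2393.7 m.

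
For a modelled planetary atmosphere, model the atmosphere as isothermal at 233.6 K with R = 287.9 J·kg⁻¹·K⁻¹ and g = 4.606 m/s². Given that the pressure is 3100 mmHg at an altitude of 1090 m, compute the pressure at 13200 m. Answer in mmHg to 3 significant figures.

Scale height: H = RT/g = 287.9 × 233.6 / 4.606 = 14601 m.
Between two levels, P₂ = P₁ exp(−Δz/H) with Δz = z₂ − z₁.
Δz = 13200 − 1090.0 = 12110 m; Δz/H = 12110/14601 = 0.82940.
P₂ = 3100 × exp(−0.82940) = 3100 × 0.43631 = 1352.6 mmHg.

P ≈ 1350 mmHg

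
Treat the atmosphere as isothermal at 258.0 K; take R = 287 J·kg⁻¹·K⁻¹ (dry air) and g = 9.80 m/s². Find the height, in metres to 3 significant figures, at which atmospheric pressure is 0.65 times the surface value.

z ≈ 3250 m

Scale height: H = RT/g = 287 × 258.0 / 9.80 = 7555.7 m.
Set P/P₀ = exp(−z/H) = 0.65, so z = −H ln(0.65).
−ln(0.65) = 0.43078; z = 7555.7 × 0.43078 = 3254.8 m.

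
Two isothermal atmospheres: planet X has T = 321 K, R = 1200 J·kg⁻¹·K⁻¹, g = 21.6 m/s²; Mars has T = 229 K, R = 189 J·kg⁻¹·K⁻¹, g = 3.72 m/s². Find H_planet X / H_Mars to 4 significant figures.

H = RT/g for each body.
H_planet X = 1200 × 321 / 21.6 = 17833 m.
H_Mars = 189 × 229 / 3.72 = 11635 m.
H_planet X/H_Mars = 17833/11635 = 1.5327.

H_planet X/H_Mars ≈ 1.533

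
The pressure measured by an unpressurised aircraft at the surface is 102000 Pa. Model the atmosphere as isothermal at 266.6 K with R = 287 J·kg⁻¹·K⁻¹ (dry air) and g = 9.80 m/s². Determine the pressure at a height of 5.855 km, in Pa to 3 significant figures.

Scale height: H = RT/g = 287 × 266.6 / 9.80 = 7807.6 m.
Barometric formula: P = P₀ exp(−z/H).
z/H = 5855.0/7807.6 = 0.74991; exp(−0.74991) = 0.47241.
P = 102000 × 0.47241 = 48186 Pa.

P ≈ 48200 Pa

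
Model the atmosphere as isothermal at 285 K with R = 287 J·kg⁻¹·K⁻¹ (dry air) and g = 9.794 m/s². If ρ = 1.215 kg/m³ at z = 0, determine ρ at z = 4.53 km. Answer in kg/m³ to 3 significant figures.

ρ ≈ 0.706 kg/m³

Scale height: H = RT/g = 287 × 285 / 9.794 = 8351.5 m.
In an isothermal atmosphere, density decays like pressure: ρ = ρ₀ exp(−z/H).
z/H = 4530.0/8351.5 = 0.54242; exp(−0.54242) = 0.58134.
ρ = 1.215 × 0.58134 = 0.70633 kg/m³.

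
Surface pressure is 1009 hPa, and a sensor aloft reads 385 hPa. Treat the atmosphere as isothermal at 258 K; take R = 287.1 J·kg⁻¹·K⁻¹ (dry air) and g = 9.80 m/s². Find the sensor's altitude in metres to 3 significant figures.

z ≈ 7280 m

Scale height: H = RT/g = 287.1 × 258 / 9.80 = 7558.3 m.
Invert the barometric formula: z = H ln(P₀/P).
P₀/P = 1009/385 = 2.6208; ln(2.6208) = 0.96348.
z = 7558.3 × 0.96348 = 7282.3 m.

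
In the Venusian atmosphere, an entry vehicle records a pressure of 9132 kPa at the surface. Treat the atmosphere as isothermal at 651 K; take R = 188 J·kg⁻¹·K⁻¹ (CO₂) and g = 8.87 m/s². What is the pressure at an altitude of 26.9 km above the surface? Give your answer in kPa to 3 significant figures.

P ≈ 1300 kPa

Scale height: H = RT/g = 188 × 651 / 8.87 = 13798 m.
Barometric formula: P = P₀ exp(−z/H).
z/H = 26900/13798 = 1.9496; exp(−1.9496) = 0.14233.
P = 9132 × 0.14233 = 1299.8 kPa.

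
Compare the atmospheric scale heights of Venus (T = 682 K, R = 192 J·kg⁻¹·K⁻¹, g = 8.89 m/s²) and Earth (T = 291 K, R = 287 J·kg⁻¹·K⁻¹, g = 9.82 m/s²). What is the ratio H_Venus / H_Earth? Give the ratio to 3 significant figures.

H_Venus/H_Earth ≈ 1.73

H = RT/g for each body.
H_Venus = 192 × 682 / 8.89 = 14729 m.
H_Earth = 287 × 291 / 9.82 = 8504.8 m.
H_Venus/H_Earth = 14729/8504.8 = 1.7318.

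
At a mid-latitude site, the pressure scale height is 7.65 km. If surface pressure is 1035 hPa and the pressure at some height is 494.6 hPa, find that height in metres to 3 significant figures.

z ≈ 5650 m

Invert the barometric formula: z = H ln(P₀/P).
P₀/P = 1035/494.6 = 2.0926; ln(2.0926) = 0.73841.
z = 7650.0 × 0.73841 = 5648.8 m.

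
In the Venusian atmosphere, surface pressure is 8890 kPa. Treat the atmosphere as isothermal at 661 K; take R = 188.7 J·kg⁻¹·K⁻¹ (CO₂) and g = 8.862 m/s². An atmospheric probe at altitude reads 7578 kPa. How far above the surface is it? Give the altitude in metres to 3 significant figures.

Scale height: H = RT/g = 188.7 × 661 / 8.862 = 14075 m.
Invert the barometric formula: z = H ln(P₀/P).
P₀/P = 8890/7578 = 1.1731; ln(1.1731) = 0.15965.
z = 14075 × 0.15965 = 2247.1 m.

z ≈ 2250 m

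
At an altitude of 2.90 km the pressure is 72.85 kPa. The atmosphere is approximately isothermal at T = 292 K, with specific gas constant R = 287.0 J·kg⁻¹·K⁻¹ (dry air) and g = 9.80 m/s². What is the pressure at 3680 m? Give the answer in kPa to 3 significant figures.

Scale height: H = RT/g = 287.0 × 292 / 9.80 = 8551.4 m.
Between two levels, P₂ = P₁ exp(−Δz/H) with Δz = z₂ − z₁.
Δz = 3680.0 − 2900.0 = 780.00 m; Δz/H = 780.00/8551.4 = 0.091213.
P₂ = 72.85 × exp(−0.091213) = 72.85 × 0.91282 = 66.499 kPa.

P ≈ 66.5 kPa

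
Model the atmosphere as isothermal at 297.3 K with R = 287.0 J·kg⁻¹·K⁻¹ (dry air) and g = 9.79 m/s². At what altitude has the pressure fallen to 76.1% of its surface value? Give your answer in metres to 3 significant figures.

Scale height: H = RT/g = 287.0 × 297.3 / 9.79 = 8715.5 m.
Set P/P₀ = exp(−z/H) = 0.761, so z = −H ln(0.761).
−ln(0.761) = 0.27312; z = 8715.5 × 0.27312 = 2380.4 m.

z ≈ 2380 m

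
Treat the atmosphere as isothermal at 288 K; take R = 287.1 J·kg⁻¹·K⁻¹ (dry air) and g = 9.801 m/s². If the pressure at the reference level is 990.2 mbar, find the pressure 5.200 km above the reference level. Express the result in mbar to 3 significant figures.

Scale height: H = RT/g = 287.1 × 288 / 9.801 = 8436.4 m.
Barometric formula: P = P₀ exp(−z/H).
z/H = 5200.0/8436.4 = 0.61638; exp(−0.61638) = 0.53990.
P = 990.2 × 0.53990 = 534.61 mbar.

P ≈ 535 mbar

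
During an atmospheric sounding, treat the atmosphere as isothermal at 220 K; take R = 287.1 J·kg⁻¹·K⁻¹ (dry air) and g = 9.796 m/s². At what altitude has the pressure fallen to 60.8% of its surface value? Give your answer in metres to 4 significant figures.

z ≈ 3208 m

Scale height: H = RT/g = 287.1 × 220 / 9.796 = 6447.7 m.
Set P/P₀ = exp(−z/H) = 0.608, so z = −H ln(0.608).
−ln(0.608) = 0.49758; z = 6447.7 × 0.49758 = 3208.2 m.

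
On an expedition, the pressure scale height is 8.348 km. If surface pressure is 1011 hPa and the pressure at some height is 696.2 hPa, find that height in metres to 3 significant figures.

Invert the barometric formula: z = H ln(P₀/P).
P₀/P = 1011/696.2 = 1.4522; ln(1.4522) = 0.37308.
z = 8348.0 × 0.37308 = 3114.5 m.

z ≈ 3110 m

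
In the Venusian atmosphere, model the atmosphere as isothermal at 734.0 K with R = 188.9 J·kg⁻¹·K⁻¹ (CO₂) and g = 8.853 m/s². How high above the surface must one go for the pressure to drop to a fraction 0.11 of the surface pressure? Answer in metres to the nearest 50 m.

z ≈ 34550 m

Scale height: H = RT/g = 188.9 × 734.0 / 8.853 = 15662 m.
Set P/P₀ = exp(−z/H) = 0.11, so z = −H ln(0.11).
−ln(0.11) = 2.2073; z = 15662 × 2.2073 = 34571 m.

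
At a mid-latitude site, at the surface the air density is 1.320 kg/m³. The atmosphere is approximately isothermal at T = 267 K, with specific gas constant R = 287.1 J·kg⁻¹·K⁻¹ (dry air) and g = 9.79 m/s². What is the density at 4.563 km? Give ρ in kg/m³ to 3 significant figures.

ρ ≈ 0.737 kg/m³

Scale height: H = RT/g = 287.1 × 267 / 9.79 = 7830.0 m.
In an isothermal atmosphere, density decays like pressure: ρ = ρ₀ exp(−z/H).
z/H = 4563.0/7830.0 = 0.58276; exp(−0.58276) = 0.55836.
ρ = 1.320 × 0.55836 = 0.73704 kg/m³.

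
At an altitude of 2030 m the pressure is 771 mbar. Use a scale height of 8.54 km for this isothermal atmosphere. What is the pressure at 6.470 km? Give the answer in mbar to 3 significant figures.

Between two levels, P₂ = P₁ exp(−Δz/H) with Δz = z₂ − z₁.
Δz = 6470.0 − 2030.0 = 4440.0 m; Δz/H = 4440.0/8540.0 = 0.51991.
P₂ = 771 × exp(−0.51991) = 771 × 0.59457 = 458.41 mbar.

P ≈ 458 mbar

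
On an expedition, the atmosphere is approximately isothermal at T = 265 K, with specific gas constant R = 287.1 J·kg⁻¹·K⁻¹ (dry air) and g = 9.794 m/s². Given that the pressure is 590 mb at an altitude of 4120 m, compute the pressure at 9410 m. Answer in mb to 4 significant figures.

Scale height: H = RT/g = 287.1 × 265 / 9.794 = 7768.2 m.
Between two levels, P₂ = P₁ exp(−Δz/H) with Δz = z₂ − z₁.
Δz = 9410.0 − 4120.0 = 5290.0 m; Δz/H = 5290.0/7768.2 = 0.68098.
P₂ = 590 × exp(−0.68098) = 590 × 0.50612 = 298.61 mb.

P ≈ 298.6 mb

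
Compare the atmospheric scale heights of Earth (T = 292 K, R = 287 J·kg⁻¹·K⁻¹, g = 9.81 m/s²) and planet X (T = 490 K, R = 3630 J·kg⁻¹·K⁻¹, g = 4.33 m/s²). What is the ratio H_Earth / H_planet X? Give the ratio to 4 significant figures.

H_Earth/H_planet X ≈ 0.02080

H = RT/g for each body.
H_Earth = 287 × 292 / 9.81 = 8542.7 m.
H_planet X = 3630 × 490 / 4.33 = 410790 m.
H_Earth/H_planet X = 8542.7/410790 = 0.020796.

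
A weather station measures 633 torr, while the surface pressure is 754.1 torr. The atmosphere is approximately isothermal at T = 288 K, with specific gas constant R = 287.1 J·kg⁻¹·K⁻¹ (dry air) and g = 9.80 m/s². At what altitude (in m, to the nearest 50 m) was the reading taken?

z ≈ 1500 m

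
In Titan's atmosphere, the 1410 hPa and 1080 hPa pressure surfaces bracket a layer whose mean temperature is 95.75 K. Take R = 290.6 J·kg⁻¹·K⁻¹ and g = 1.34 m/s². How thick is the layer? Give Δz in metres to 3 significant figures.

Δz ≈ 5540 m

Hypsometric equation: Δz = (R T̄/g) ln(P₁/P₂).
R T̄/g = 290.6 × 95.75 / 1.34 = 20765 m.
ln(1410/1080) = ln(1.3056) = 0.26666.
Δz = 20765 × 0.26666 = 5537.2 m.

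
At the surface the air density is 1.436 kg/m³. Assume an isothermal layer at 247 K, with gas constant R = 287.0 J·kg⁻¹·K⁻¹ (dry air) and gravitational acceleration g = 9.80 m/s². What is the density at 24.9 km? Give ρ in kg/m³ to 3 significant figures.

Scale height: H = RT/g = 287.0 × 247 / 9.80 = 7233.6 m.
In an isothermal atmosphere, density decays like pressure: ρ = ρ₀ exp(−z/H).
z/H = 24900/7233.6 = 3.4423; exp(−3.4423) = 0.031991.
ρ = 1.436 × 0.031991 = 0.045939 kg/m³.

ρ ≈ 0.0459 kg/m³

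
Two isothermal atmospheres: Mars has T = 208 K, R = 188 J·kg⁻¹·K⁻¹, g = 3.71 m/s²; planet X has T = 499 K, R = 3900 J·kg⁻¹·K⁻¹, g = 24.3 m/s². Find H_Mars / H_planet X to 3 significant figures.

H = RT/g for each body.
H_Mars = 188 × 208 / 3.71 = 10540 m.
H_planet X = 3900 × 499 / 24.3 = 80086 m.
H_Mars/H_planet X = 10540/80086 = 0.13161.

H_Mars/H_planet X ≈ 0.132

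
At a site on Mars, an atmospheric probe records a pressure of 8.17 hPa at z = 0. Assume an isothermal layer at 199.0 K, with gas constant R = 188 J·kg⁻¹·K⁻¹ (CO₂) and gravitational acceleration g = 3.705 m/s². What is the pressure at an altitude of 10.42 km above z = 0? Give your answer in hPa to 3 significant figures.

Scale height: H = RT/g = 188 × 199.0 / 3.705 = 10098 m.
Barometric formula: P = P₀ exp(−z/H).
z/H = 10420/10098 = 1.0319; exp(−1.0319) = 0.35633.
P = 8.17 × 0.35633 = 2.9112 hPa.

P ≈ 2.91 hPa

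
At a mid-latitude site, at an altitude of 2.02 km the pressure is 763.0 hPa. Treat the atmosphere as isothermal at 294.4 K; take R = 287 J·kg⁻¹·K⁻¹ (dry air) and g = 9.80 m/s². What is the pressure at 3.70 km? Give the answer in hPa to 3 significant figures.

P ≈ 628 hPa

Scale height: H = RT/g = 287 × 294.4 / 9.80 = 8621.7 m.
Between two levels, P₂ = P₁ exp(−Δz/H) with Δz = z₂ − z₁.
Δz = 3700.0 − 2020.0 = 1680.0 m; Δz/H = 1680.0/8621.7 = 0.19486.
P₂ = 763.0 × exp(−0.19486) = 763.0 × 0.82295 = 627.91 hPa.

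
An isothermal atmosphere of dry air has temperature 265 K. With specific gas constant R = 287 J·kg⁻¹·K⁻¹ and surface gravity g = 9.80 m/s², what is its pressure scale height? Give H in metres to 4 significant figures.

The scale height of an isothermal atmosphere is H = RT/g.
H = 287 × 265 / 9.80 = 76055/9.80 = 7760.7 m.

H ≈ 7761 m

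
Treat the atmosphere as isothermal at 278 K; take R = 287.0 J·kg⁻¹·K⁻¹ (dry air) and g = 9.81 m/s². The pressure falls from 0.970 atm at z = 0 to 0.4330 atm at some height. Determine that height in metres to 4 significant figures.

Scale height: H = RT/g = 287.0 × 278 / 9.81 = 8133.1 m.
Invert the barometric formula: z = H ln(P₀/P).
P₀/P = 0.970/0.4330 = 2.2402; ln(2.2402) = 0.80657.
z = 8133.1 × 0.80657 = 6559.9 m.

z ≈ 6560 m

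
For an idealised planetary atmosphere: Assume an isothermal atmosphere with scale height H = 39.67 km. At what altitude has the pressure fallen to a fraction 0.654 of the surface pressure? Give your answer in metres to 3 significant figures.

Set P/P₀ = exp(−z/H) = 0.654, so z = −H ln(0.654).
−ln(0.654) = 0.42465; z = 39670 × 0.42465 = 16846 m.

z ≈ 16800 m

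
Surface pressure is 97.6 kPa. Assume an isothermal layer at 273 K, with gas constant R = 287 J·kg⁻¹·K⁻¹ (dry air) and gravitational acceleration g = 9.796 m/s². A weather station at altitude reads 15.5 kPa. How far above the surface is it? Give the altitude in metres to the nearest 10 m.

Scale height: H = RT/g = 287 × 273 / 9.796 = 7998.3 m.
Invert the barometric formula: z = H ln(P₀/P).
P₀/P = 97.6/15.5 = 6.2968; ln(6.2968) = 1.8400.
z = 7998.3 × 1.8400 = 14717 m.

z ≈ 14720 m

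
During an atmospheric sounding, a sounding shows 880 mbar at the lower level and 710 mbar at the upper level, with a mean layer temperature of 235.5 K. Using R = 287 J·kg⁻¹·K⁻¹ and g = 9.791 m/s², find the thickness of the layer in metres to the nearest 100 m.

Hypsometric equation: Δz = (R T̄/g) ln(P₁/P₂).
R T̄/g = 287 × 235.5 / 9.791 = 6903.1 m.
ln(880/710) = ln(1.2394) = 0.21463.
Δz = 6903.1 × 0.21463 = 1481.6 m.

Δz ≈ 1500 m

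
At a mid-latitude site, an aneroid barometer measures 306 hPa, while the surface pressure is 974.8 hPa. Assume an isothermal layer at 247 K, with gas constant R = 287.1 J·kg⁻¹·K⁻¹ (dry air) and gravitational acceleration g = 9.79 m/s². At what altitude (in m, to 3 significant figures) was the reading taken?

z ≈ 8390 m

Scale height: H = RT/g = 287.1 × 247 / 9.79 = 7243.5 m.
Invert the barometric formula: z = H ln(P₀/P).
P₀/P = 974.8/306 = 3.1856; ln(3.1856) = 1.1586.
z = 7243.5 × 1.1586 = 8392.3 m.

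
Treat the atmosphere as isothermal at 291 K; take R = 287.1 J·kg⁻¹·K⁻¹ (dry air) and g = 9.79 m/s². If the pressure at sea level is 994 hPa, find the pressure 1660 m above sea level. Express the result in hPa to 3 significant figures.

P ≈ 818 hPa

Scale height: H = RT/g = 287.1 × 291 / 9.79 = 8533.8 m.
Barometric formula: P = P₀ exp(−z/H).
z/H = 1660.0/8533.8 = 0.19452; exp(−0.19452) = 0.82323.
P = 994 × 0.82323 = 818.29 hPa.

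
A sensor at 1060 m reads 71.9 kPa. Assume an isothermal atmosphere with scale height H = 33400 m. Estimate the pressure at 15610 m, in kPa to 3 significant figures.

P ≈ 46.5 kPa

Between two levels, P₂ = P₁ exp(−Δz/H) with Δz = z₂ − z₁.
Δz = 15610 − 1060.0 = 14550 m; Δz/H = 14550/33400 = 0.43563.
P₂ = 71.9 × exp(−0.43563) = 71.9 × 0.64686 = 46.509 kPa.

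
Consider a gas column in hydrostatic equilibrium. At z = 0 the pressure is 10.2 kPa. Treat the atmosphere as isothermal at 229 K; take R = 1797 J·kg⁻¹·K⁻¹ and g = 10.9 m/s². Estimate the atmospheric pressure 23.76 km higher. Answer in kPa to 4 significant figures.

Scale height: H = RT/g = 1797 × 229 / 10.9 = 37753 m.
Barometric formula: P = P₀ exp(−z/H).
z/H = 23760/37753 = 0.62935; exp(−0.62935) = 0.53294.
P = 10.2 × 0.53294 = 5.4360 kPa.

P ≈ 5.436 kPa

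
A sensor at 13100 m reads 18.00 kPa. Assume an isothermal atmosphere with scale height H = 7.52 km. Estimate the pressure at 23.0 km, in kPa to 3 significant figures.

Between two levels, P₂ = P₁ exp(−Δz/H) with Δz = z₂ − z₁.
Δz = 23000 − 13100 = 9900.0 m; Δz/H = 9900.0/7520.0 = 1.3165.
P₂ = 18.00 × exp(−1.3165) = 18.00 × 0.26807 = 4.8253 kPa.

P ≈ 4.83 kPa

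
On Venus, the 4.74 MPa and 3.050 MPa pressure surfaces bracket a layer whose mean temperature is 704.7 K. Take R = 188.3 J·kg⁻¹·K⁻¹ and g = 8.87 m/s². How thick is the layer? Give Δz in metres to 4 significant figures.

Δz ≈ 6596 m

Hypsometric equation: Δz = (R T̄/g) ln(P₁/P₂).
R T̄/g = 188.3 × 704.7 / 8.87 = 14960 m.
ln(4.74/3.050) = ln(1.5541) = 0.44090.
Δz = 14960 × 0.44090 = 6595.9 m.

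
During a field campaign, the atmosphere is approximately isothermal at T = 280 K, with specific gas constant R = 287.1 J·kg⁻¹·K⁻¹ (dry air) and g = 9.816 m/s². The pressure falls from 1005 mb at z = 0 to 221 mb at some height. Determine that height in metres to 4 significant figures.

z ≈ 12400 m

Scale height: H = RT/g = 287.1 × 280 / 9.816 = 8189.5 m.
Invert the barometric formula: z = H ln(P₀/P).
P₀/P = 1005/221 = 4.5475; ln(4.5475) = 1.5146.
z = 8189.5 × 1.5146 = 12404 m.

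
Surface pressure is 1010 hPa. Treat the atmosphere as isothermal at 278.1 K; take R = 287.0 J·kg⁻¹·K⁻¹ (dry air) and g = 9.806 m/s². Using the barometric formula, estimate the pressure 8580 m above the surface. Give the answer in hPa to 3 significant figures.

P ≈ 352 hPa

Scale height: H = RT/g = 287.0 × 278.1 / 9.806 = 8139.4 m.
Barometric formula: P = P₀ exp(−z/H).
z/H = 8580.0/8139.4 = 1.0541; exp(−1.0541) = 0.34851.
P = 1010 × 0.34851 = 352.00 hPa.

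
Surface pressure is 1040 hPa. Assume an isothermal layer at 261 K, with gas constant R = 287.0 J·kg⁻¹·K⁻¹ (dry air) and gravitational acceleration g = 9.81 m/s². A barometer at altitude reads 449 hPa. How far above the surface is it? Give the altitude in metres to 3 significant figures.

Scale height: H = RT/g = 287.0 × 261 / 9.81 = 7635.8 m.
Invert the barometric formula: z = H ln(P₀/P).
P₀/P = 1040/449 = 2.3163; ln(2.3163) = 0.83997.
z = 7635.8 × 0.83997 = 6413.8 m.

z ≈ 6410 m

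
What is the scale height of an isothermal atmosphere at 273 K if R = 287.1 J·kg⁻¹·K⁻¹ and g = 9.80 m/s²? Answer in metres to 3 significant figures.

The scale height of an isothermal atmosphere is H = RT/g.
H = 287.1 × 273 / 9.80 = 78378/9.80 = 7997.8 m.

H ≈ 8000 m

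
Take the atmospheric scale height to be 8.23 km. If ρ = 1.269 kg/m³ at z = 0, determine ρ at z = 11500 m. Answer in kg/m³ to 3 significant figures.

In an isothermal atmosphere, density decays like pressure: ρ = ρ₀ exp(−z/H).
z/H = 11500/8230.0 = 1.3973; exp(−1.3973) = 0.24726.
ρ = 1.269 × 0.24726 = 0.31377 kg/m³.

ρ ≈ 0.314 kg/m³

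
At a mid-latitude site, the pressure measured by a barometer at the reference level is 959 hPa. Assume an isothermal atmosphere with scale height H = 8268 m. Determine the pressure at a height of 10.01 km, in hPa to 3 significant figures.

Barometric formula: P = P₀ exp(−z/H).
z/H = 10010/8268.0 = 1.2107; exp(−1.2107) = 0.29799.
P = 959 × 0.29799 = 285.77 hPa.

P ≈ 286 hPa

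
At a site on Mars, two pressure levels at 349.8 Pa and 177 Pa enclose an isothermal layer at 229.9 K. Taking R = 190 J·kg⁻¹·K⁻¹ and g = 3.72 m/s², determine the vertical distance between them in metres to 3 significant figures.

Δz ≈ 8000 m

Hypsometric equation: Δz = (R T̄/g) ln(P₁/P₂).
R T̄/g = 190 × 229.9 / 3.72 = 11742 m.
ln(349.8/177) = ln(1.9763) = 0.68123.
Δz = 11742 × 0.68123 = 7999.0 m.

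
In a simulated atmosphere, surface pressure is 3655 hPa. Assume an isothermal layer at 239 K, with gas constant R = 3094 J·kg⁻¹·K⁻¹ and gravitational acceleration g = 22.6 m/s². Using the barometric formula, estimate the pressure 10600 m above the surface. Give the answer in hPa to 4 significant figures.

P ≈ 2644 hPa

Scale height: H = RT/g = 3094 × 239 / 22.6 = 32720 m.
Barometric formula: P = P₀ exp(−z/H).
z/H = 10600/32720 = 0.32396; exp(−0.32396) = 0.72328.
P = 3655 × 0.72328 = 2643.6 hPa.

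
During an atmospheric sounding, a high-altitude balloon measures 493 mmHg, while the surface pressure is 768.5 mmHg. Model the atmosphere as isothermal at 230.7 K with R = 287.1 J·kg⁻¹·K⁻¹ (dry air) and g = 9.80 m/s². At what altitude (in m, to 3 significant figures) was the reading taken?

Scale height: H = RT/g = 287.1 × 230.7 / 9.80 = 6758.6 m.
Invert the barometric formula: z = H ln(P₀/P).
P₀/P = 768.5/493 = 1.5588; ln(1.5588) = 0.44392.
z = 6758.6 × 0.44392 = 3000.3 m.

z ≈ 3000 m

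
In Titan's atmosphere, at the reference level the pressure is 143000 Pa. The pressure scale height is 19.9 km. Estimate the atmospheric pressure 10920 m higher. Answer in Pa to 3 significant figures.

Barometric formula: P = P₀ exp(−z/H).
z/H = 10920/19900 = 0.54874; exp(−0.54874) = 0.57768.
P = 143000 × 0.57768 = 82608 Pa.

P ≈ 82600 Pa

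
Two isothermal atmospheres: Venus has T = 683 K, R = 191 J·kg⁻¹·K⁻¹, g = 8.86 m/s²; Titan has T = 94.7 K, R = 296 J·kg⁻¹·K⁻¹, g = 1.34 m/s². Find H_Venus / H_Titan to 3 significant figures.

H = RT/g for each body.
H_Venus = 191 × 683 / 8.86 = 14724 m.
H_Titan = 296 × 94.7 / 1.34 = 20919 m.
H_Venus/H_Titan = 14724/20919 = 0.70386.

H_Venus/H_Titan ≈ 0.704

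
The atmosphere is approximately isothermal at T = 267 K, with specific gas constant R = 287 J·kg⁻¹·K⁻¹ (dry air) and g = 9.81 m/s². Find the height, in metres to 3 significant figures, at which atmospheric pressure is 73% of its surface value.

Scale height: H = RT/g = 287 × 267 / 9.81 = 7811.3 m.
Set P/P₀ = exp(−z/H) = 0.73, so z = −H ln(0.73).
−ln(0.73) = 0.31471; z = 7811.3 × 0.31471 = 2458.3 m.

z ≈ 2460 m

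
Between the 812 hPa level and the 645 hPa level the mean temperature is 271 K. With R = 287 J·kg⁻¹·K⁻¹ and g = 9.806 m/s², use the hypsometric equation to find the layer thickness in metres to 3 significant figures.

Δz ≈ 1830 m

Hypsometric equation: Δz = (R T̄/g) ln(P₁/P₂).
R T̄/g = 287 × 271 / 9.806 = 7931.6 m.
ln(812/645) = ln(1.2589) = 0.23024.
Δz = 7931.6 × 0.23024 = 1826.2 m.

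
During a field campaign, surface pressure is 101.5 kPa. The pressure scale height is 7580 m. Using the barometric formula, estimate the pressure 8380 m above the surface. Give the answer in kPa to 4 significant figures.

Barometric formula: P = P₀ exp(−z/H).
z/H = 8380.0/7580.0 = 1.1055; exp(−1.1055) = 0.33105.
P = 101.5 × 0.33105 = 33.602 kPa.

P ≈ 33.60 kPa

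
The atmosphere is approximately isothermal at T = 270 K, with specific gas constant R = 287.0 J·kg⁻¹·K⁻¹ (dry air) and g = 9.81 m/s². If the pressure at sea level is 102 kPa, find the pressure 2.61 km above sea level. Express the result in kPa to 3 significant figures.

Scale height: H = RT/g = 287.0 × 270 / 9.81 = 7899.1 m.
Barometric formula: P = P₀ exp(−z/H).
z/H = 2610.0/7899.1 = 0.33042; exp(−0.33042) = 0.71862.
P = 102 × 0.71862 = 73.299 kPa.

P ≈ 73.3 kPa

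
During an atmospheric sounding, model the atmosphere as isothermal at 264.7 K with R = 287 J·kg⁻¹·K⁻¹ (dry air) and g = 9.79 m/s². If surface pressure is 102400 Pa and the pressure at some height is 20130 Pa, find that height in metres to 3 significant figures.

Scale height: H = RT/g = 287 × 264.7 / 9.79 = 7759.8 m.
Invert the barometric formula: z = H ln(P₀/P).
P₀/P = 102400/20130 = 5.0869; ln(5.0869) = 1.6267.
z = 7759.8 × 1.6267 = 12623 m.

z ≈ 12600 m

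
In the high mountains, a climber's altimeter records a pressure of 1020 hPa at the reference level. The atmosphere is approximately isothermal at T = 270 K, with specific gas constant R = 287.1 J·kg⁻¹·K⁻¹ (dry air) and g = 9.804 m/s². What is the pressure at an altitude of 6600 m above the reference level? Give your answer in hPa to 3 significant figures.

P ≈ 443 hPa

Scale height: H = RT/g = 287.1 × 270 / 9.804 = 7906.7 m.
Barometric formula: P = P₀ exp(−z/H).
z/H = 6600.0/7906.7 = 0.83474; exp(−0.83474) = 0.43399.
P = 1020 × 0.43399 = 442.67 hPa.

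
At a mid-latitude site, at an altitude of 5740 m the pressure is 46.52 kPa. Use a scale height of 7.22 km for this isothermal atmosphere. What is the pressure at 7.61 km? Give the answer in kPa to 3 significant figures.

Between two levels, P₂ = P₁ exp(−Δz/H) with Δz = z₂ − z₁.
Δz = 7610.0 − 5740.0 = 1870.0 m; Δz/H = 1870.0/7220.0 = 0.25900.
P₂ = 46.52 × exp(−0.25900) = 46.52 × 0.77182 = 35.905 kPa.

P ≈ 35.9 kPa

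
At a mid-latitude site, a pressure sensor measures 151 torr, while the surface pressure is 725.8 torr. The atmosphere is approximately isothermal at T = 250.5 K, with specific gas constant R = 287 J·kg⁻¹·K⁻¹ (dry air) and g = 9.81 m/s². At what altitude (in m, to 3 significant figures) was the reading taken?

Scale height: H = RT/g = 287 × 250.5 / 9.81 = 7328.6 m.
Invert the barometric formula: z = H ln(P₀/P).
P₀/P = 725.8/151 = 4.8066; ln(4.8066) = 1.5700.
z = 7328.6 × 1.5700 = 11506 m.

z ≈ 11500 m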